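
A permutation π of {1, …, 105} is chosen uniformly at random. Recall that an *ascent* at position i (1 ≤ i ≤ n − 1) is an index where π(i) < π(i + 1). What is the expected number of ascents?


Write X = Σ X_I over i = 1, …, 104, with X_I the indicator of one ascent.
There are 104 indicators.
For each fixed i, the pair (π(i), π(i+1)) is a uniformly random ordered pair of distinct values from {1, …, 105}; by symmetry P[π(i) < π(i+1)] = 1/2.
By linearity: E[X] = 104 · (1/2) = (105 − 1) · (1/2) = 52 ≈ 52.000000.

E[X] = 52 = 52.000000.


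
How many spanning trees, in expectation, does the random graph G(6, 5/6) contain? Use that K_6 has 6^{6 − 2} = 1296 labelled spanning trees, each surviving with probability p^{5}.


K_6 has 6^{6 − 2} = 1296 labelled spanning trees.
For each such spanning tree H, let X_H = 1 if all 5 edges of H are present in G. Then P[X_H = 1] = p^{5} = (5/6)^{5} = 3125/7776.
By linearity of expectation: E[X] = Σ_H E[X_H] = 1296 · p^{5} = 1296 · 3125/7776 = 3125/6.
Numerically: E[X] ≈ 520.83.

E[X] = 1296 · (5/6)^{5} = 3125/6 ≈ 520.83.


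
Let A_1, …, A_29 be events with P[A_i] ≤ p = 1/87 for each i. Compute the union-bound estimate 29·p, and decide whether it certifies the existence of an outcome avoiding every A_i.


Union bound: P[∪_{i=1}^{29} A_i] ≤ Σ_i P[A_i] ≤ 29·p = 29·(1/87) = 1/3.
Numerically: 1/3 ≈ 0.3333333.
Is 1/3 < 1? YES.
Since P[∪ A_i] ≤ 1/3 < 1, the complement has P[∩ A_i^c] ≥ 1 − 1/3 = 2/3 > 0, so some outcome avoids every A_i.

29·p = 1/3 ≈ 0.3333333; existence CERTIFIED by the union bound.


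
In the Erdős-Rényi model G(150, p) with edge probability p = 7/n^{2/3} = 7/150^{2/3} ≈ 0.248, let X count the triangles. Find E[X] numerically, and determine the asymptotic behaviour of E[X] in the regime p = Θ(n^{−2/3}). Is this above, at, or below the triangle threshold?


Number of potential triangles: C(150, 3) = 551300.
Each occurs with probability p³ ≈ (0.248)³ ≈ 1.524444e-02.
By linearity: E[X] = C(150, 3)·p³ ≈ 551300 · 1.524444e-02 ≈ 8404.2622.
Since α = 2/3 < 1, p = c/n^{2/3} ≫ 1/n is above the triangle threshold p ~ 1/n. Asymptotically E[X] ~ (c³/6)·n^{3(1−α)} = (7³/6)·n^{1} → ∞; triangles are abundant w.h.p.

E[X] ≈ 8404.2622; in regime p = Θ(1/n^{2/3}) E[X] diverges (above the triangle threshold p ~ 1/n).


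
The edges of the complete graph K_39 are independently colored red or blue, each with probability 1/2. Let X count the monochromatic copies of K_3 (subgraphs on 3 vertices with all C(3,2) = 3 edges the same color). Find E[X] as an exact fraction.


Let X = Σ_S X_S over the C(39, 3) = 9139 subsets S of size 3, where X_S = 1 if the K_3 on S is monochromatic.
For a fixed S, the K_3 on S has C(3, 2) = 3 edges. P[all 3 edges red] = (1/2)^3, and likewise for blue, so P[monochromatic] = 2·(1/2)^3 = 2^{1 − 3} = 1/4.
By linearity: E[X] = C(39, 3) · 2^{1 − 3} = 9139 · 1/4 = 9139/4.
Numerically: E[X] ≈ 2284.750000.

E[X] = C(39,3)·2^(1−C(3,2)) = 9139/4 ≈ 2284.750000.


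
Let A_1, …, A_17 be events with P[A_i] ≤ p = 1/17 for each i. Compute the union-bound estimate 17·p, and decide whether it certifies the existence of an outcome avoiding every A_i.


Union bound: P[∪_{i=1}^{17} A_i] ≤ Σ_i P[A_i] ≤ 17·p = 17·(1/17) = 1.
Numerically: 1 ≈ 1.000000.
Is 1 < 1? NO.
Since the bound 1 is ≥ 1, the union bound is uninformative here; it does NOT by itself certify existence.

17·p = 1 ≈ 1.000000; existence NOT certified by the union bound.


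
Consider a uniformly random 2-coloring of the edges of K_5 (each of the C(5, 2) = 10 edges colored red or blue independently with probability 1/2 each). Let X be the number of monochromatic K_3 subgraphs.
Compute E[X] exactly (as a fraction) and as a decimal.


Let X = Σ_S X_S over the C(5, 3) = 10 subsets S of size 3, where X_S = 1 if the K_3 on S is monochromatic.
For a fixed S, the K_3 on S has C(3, 2) = 3 edges. P[all 3 edges red] = (1/2)^3, and likewise for blue, so P[monochromatic] = 2·(1/2)^3 = 2^{1 − 3} = 1/4.
By linearity: E[X] = C(5, 3) · 2^{1 − 3} = 10 · 1/4 = 5/2.
Numerically: E[X] ≈ 2.500000.

E[X] = C(5,3)·2^(1−C(3,2)) = 5/2 ≈ 2.500000.


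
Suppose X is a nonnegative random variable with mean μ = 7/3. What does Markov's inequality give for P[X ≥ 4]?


μ = E[X] = 7/3, a = 4.
Markov: P[X ≥ 4] ≤ μ/a = (7/3)/4 = 7/12.
Numerically: ≈ 0.5833.
(Since a = 4 > μ = 2.3333, the bound 7/12 is < 1 and informative.)

P[X ≥ 4] ≤ 7/12 ≈ 0.5833.


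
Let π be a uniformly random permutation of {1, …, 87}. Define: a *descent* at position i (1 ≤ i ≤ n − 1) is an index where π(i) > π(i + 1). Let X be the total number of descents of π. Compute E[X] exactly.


Write X = Σ X_I over i = 1, …, 86, with X_I the indicator of one descent.
There are 86 indicators.
For each fixed i, the pair (π(i), π(i+1)) is a uniformly random ordered pair of distinct values from {1, …, 87}; by symmetry P[π(i) > π(i+1)] = 1/2.
By linearity: E[X] = 86 · (1/2) = (87 − 1) · (1/2) = 43 ≈ 43.000000.

E[X] = 43 = 43.000000.


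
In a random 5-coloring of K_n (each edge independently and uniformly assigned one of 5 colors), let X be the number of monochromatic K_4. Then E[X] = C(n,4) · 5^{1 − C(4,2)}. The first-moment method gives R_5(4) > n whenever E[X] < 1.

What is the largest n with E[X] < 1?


We need C(n, 4) · 5^{1 − 6} < 1, i.e. C(n, 4) < 5^{6 − 1} = 3125.
Check values of n near the boundary:
  n = 12: C(12, 4) = 495; 495 < 3125? YES
  n = 13: C(13, 4) = 715; 715 < 3125? YES
  n = 14: C(14, 4) = 1001; 1001 < 3125? YES
  n = 15: C(15, 4) = 1365; 1365 < 3125? YES
  n = 16: C(16, 4) = 1820; 1820 < 3125? YES
  n = 17: C(17, 4) = 2380; 2380 < 3125? YES
  n = 18: C(18, 4) = 3060; 3060 < 3125? YES
  n = 19: C(19, 4) = 3876; 3876 < 3125? NO
The largest n with C(n, 4) < 3125 is n = 18 (where E[X] = 612/625 ≈ 0.9792000). Hence R_5(4) > 18, i.e. R_5(4) ≥ 19.

Largest n = 18; hence R_5(4) > 18.


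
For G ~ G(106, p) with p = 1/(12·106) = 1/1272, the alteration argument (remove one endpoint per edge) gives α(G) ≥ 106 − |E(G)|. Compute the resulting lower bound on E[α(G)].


E[|E(G)|] = C(106, 2)·p = 5565 · (1/1272) = 35/8.
E[α(G)] ≥ n − E[|E(G)|] = 106 − 35/8 = 813/8.
Numerically: ≈ 101.62500.
(This is only a lower bound; the true E[α(G)] may be larger.)

E[α(G)] ≥ 813/8 ≈ 101.62500.


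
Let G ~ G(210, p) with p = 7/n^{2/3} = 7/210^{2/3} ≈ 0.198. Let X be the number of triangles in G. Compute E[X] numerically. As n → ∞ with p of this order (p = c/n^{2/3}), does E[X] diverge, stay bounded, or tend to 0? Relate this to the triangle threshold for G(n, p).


Number of potential triangles: C(210, 3) = 1521520.
Each occurs with probability p³ ≈ (0.198)³ ≈ 7.77778e-03.
By linearity: E[X] = C(210, 3)·p³ ≈ 1521520 · 7.77778e-03 ≈ 11834.044.
Since α = 2/3 < 1, p = c/n^{2/3} ≫ 1/n is above the triangle threshold p ~ 1/n. Asymptotically E[X] ~ (c³/6)·n^{3(1−α)} = (7³/6)·n^{1} → ∞; triangles are abundant w.h.p.

E[X] ≈ 11834.044; in regime p = Θ(1/n^{2/3}) E[X] diverges (above the triangle threshold p ~ 1/n).


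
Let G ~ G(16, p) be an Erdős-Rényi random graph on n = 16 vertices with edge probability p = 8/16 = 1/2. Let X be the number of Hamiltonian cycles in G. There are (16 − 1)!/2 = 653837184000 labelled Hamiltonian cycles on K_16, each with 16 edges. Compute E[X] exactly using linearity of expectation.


K_16 has (16 − 1)!/2 = 653837184000 labelled Hamiltonian cycles.
For each such Hamiltonian cycle H, let X_H = 1 if all 16 edges of H are present in G. Then P[X_H = 1] = p^{16} = (1/2)^{16} = 1/65536.
Summing the indicators: E[X] = Σ_H E[X_H] = 653837184000 · p^{16} = 653837184000 · 1/65536 = 638512875/64.
Numerically: E[X] ≈ 9.9768e+06.

E[X] = 653837184000 · (1/2)^{16} = 638512875/64 ≈ 9.9768e+06.


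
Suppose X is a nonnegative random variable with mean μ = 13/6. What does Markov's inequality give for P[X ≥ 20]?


μ = E[X] = 13/6, a = 20.
Markov: P[X ≥ 20] ≤ μ/a = (13/6)/20 = 13/120.
Numerically: ≈ 0.108.
(Since a = 20 > μ = 2.167, the bound 13/120 is < 1 and informative.)

P[X ≥ 20] ≤ 13/120 ≈ 0.108.


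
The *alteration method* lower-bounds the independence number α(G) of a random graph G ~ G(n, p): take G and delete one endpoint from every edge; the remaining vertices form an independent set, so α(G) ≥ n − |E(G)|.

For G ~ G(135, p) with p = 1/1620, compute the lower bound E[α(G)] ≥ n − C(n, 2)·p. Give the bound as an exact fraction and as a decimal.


E[|E(G)|] = C(135, 2)·p = 9045 · (1/1620) = 67/12.
E[α(G)] ≥ n − E[|E(G)|] = 135 − 67/12 = 1553/12.
Numerically: ≈ 129.417.
(This is only a lower bound; the true E[α(G)] may be larger.)

E[α(G)] ≥ 1553/12 ≈ 129.417.


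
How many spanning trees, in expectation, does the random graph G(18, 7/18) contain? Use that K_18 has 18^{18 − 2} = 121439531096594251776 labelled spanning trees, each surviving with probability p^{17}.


K_18 has 18^{18 − 2} = 121439531096594251776 labelled spanning trees.
For each such spanning tree H, let X_H = 1 if all 17 edges of H are present in G. Then P[X_H = 1] = p^{17} = (7/18)^{17} = 232630513987207/2185911559738696531968.
By linearity of expectation: E[X] = Σ_H E[X_H] = 121439531096594251776 · p^{17} = 121439531096594251776 · 232630513987207/2185911559738696531968 = 232630513987207/18.
Numerically: E[X] ≈ 1.29e+13.

E[X] = 121439531096594251776 · (7/18)^{17} = 232630513987207/18 ≈ 1.29e+13.


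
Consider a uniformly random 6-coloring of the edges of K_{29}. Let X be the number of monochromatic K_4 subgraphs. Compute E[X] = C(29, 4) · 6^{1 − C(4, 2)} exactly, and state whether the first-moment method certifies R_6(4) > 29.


E[X] = C(29, 4) · 6^{1 − 6} = 23751 · 6^{−5} = 23751/7776.
As a reduced fraction: E[X] = 2639/864 ≈ 3.054398.
Is E[X] < 1? NO.
Since E[X] ≥ 1, the first-moment bound is inconclusive at n = 29; it does NOT by itself certify R_6(4) > 29.

E[X] = 2639/864 ≈ 3.054398; E[X] ≥ 1; first-moment method inconclusive here.


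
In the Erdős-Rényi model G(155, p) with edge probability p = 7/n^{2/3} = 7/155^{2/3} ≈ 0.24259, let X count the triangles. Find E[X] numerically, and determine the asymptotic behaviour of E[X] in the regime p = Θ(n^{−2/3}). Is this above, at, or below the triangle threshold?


Number of potential triangles: C(155, 3) = 608685.
Each occurs with probability p³ ≈ (0.24259)³ ≈ 1.4276795e-02.
By linearity: E[X] = C(155, 3)·p³ ≈ 608685 · 1.4276795e-02 ≈ 8690.07097.
Since α = 2/3 < 1, p = c/n^{2/3} ≫ 1/n is above the triangle threshold p ~ 1/n. Asymptotically E[X] ~ (c³/6)·n^{3(1−α)} = (7³/6)·n^{1} → ∞; triangles are abundant w.h.p.

E[X] ≈ 8690.07097; in regime p = Θ(1/n^{2/3}) E[X] diverges (above the triangle threshold p ~ 1/n).


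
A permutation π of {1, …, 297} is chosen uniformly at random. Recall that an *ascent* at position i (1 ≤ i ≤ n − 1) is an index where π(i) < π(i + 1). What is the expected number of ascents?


Write X = Σ X_I over i = 1, …, 296, with X_I the indicator of one ascent.
There are 296 indicators.
For each fixed i, the pair (π(i), π(i+1)) is a uniformly random ordered pair of distinct values from {1, …, 297}; by symmetry P[π(i) < π(i+1)] = 1/2.
By linearity: E[X] = 296 · (1/2) = (297 − 1) · (1/2) = 148 ≈ 148.000.

E[X] = 148 = 148.000.


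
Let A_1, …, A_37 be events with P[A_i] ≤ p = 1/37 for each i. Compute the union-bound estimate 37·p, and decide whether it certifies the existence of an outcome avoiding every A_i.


Union bound: P[∪_{i=1}^{37} A_i] ≤ Σ_i P[A_i] ≤ 37·p = 37·(1/37) = 1.
Numerically: 1 ≈ 1.00000.
Is 1 < 1? NO.
Since the bound 1 is ≥ 1, the union bound is uninformative here; it does NOT by itself certify existence.

37·p = 1 ≈ 1.00000; existence NOT certified by the union bound.


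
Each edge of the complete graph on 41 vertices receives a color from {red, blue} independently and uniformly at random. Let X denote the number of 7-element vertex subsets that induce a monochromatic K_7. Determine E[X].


Let X = Σ_S X_S over the C(41, 7) = 22481940 subsets S of size 7, where X_S = 1 if the K_7 on S is monochromatic.
For a fixed S, the K_7 on S has C(7, 2) = 21 edges. P[all 21 edges red] = (1/2)^21, and likewise for blue, so P[monochromatic] = 2·(1/2)^21 = 2^{1 − 21} = 1/1048576.
By linearity of expectation: E[X] = C(41, 7) · 2^{1 − 21} = 22481940 · 1/1048576 = 5620485/262144.
Numerically: E[X] ≈ 21.44045.

E[X] = C(41,7)·2^(1−C(7,2)) = 5620485/262144 ≈ 21.44045.


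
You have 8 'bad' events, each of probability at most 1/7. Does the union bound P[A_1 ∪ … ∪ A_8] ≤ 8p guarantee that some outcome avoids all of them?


Union bound: P[∪_{i=1}^{8} A_i] ≤ Σ_i P[A_i] ≤ 8·p = 8·(1/7) = 8/7.
Numerically: 8/7 ≈ 1.14286.
Is 8/7 < 1? NO.
Since the bound 8/7 is ≥ 1, the union bound is uninformative here; it does NOT by itself certify existence.

8·p = 8/7 ≈ 1.14286; existence NOT certified by the union bound.


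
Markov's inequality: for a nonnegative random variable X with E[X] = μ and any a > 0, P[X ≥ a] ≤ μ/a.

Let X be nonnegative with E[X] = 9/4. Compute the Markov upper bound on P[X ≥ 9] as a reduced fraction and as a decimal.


μ = E[X] = 9/4, a = 9.
Markov: P[X ≥ 9] ≤ μ/a = (9/4)/9 = 1/4.
Numerically: ≈ 0.250000.
(Since a = 9 > μ = 2.250000, the bound 1/4 is < 1 and informative.)

P[X ≥ 9] ≤ 1/4 ≈ 0.250000.


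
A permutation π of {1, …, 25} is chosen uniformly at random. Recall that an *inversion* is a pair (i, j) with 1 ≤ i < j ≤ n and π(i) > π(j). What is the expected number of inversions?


Write X = Σ X_I over the C(25, 2) = 300 pairs i < j, with X_I the indicator of one inversion.
There are 300 indicators.
For each fixed pair i < j, the values π(i) and π(j) are two distinct elements of {1, …, 25} in uniformly random order; by symmetry P[π(i) > π(j)] = 1/2.
By linearity: E[X] = 300 · (1/2) = C(25, 2) · (1/2) = 300/2 = 150 ≈ 150.00000.

E[X] = 150 = 150.00000.


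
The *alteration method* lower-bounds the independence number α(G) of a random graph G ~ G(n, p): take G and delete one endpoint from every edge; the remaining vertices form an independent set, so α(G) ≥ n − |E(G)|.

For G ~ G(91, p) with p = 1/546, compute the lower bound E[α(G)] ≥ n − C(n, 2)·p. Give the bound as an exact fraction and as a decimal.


E[|E(G)|] = C(91, 2)·p = 4095 · (1/546) = 15/2.
E[α(G)] ≥ n − E[|E(G)|] = 91 − 15/2 = 167/2.
Numerically: ≈ 83.5000.
(This is only a lower bound; the true E[α(G)] may be larger.)

E[α(G)] ≥ 167/2 ≈ 83.5000.


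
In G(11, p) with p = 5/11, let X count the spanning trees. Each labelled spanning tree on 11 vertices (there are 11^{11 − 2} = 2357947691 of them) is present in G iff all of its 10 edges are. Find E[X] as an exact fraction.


K_11 has 11^{11 − 2} = 2357947691 labelled spanning trees.
For each such spanning tree H, let X_H = 1 if all 10 edges of H are present in G. Then P[X_H = 1] = p^{10} = (5/11)^{10} = 9765625/25937424601.
Summing the indicators: E[X] = Σ_H E[X_H] = 2357947691 · p^{10} = 2357947691 · 9765625/25937424601 = 9765625/11.
Numerically: E[X] ≈ 8.8778e+05.

E[X] = 2357947691 · (5/11)^{10} = 9765625/11 ≈ 8.8778e+05.


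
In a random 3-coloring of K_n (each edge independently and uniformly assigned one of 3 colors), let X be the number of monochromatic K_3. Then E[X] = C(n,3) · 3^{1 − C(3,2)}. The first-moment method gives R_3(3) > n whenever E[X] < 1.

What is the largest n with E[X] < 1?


We need C(n, 3) · 3^{1 − 3} < 1, i.e. C(n, 3) < 3^{3 − 1} = 9.
Check values of n near the boundary:
  n = 3: C(3, 3) = 1; 1 < 9? YES
  n = 4: C(4, 3) = 4; 4 < 9? YES
  n = 5: C(5, 3) = 10; 10 < 9? NO
  n = 6: C(6, 3) = 20; 20 < 9? NO
The largest n with C(n, 3) < 9 is n = 4 (where E[X] = 4/9 ≈ 0.444). Hence R_3(3) > 4, i.e. R_3(3) ≥ 5.

Largest n = 4; hence R_3(3) > 4.


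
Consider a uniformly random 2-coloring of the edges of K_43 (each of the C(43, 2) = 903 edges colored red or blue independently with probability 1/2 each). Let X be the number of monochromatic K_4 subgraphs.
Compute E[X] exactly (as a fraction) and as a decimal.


Let X = Σ_S X_S over the C(43, 4) = 123410 subsets S of size 4, where X_S = 1 if the K_4 on S is monochromatic.
For a fixed S, the K_4 on S has C(4, 2) = 6 edges. P[all 6 edges red] = (1/2)^6, and likewise for blue, so P[monochromatic] = 2·(1/2)^6 = 2^{1 − 6} = 1/32.
By linearity: E[X] = C(43, 4) · 2^{1 − 6} = 123410 · 1/32 = 61705/16.
Numerically: E[X] ≈ 3856.5625.

E[X] = C(43,4)·2^(1−C(4,2)) = 61705/16 ≈ 3856.5625.


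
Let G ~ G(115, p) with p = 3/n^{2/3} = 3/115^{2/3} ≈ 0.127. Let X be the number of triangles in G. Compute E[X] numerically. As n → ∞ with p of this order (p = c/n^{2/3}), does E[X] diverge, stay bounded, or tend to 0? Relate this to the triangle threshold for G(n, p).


Number of potential triangles: C(115, 3) = 246905.
Each occurs with probability p³ ≈ (0.127)³ ≈ 2.04159e-03.
By linearity: E[X] = C(115, 3)·p³ ≈ 246905 · 2.04159e-03 ≈ 504.078.
Since α = 2/3 < 1, p = c/n^{2/3} ≫ 1/n is above the triangle threshold p ~ 1/n. Asymptotically E[X] ~ (c³/6)·n^{3(1−α)} = (3³/6)·n^{1} → ∞; triangles are abundant w.h.p.

E[X] ≈ 504.078; in regime p = Θ(1/n^{2/3}) E[X] diverges (above the triangle threshold p ~ 1/n).


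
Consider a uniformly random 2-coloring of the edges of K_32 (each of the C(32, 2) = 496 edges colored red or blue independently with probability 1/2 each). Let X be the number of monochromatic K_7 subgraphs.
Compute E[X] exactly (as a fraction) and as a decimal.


Let X = Σ_S X_S over the C(32, 7) = 3365856 subsets S of size 7, where X_S = 1 if the K_7 on S is monochromatic.
For a fixed S, the K_7 on S has C(7, 2) = 21 edges. P[all 21 edges red] = (1/2)^21, and likewise for blue, so P[monochromatic] = 2·(1/2)^21 = 2^{1 − 21} = 1/1048576.
Summing: E[X] = C(32, 7) · 2^{1 − 21} = 3365856 · 1/1048576 = 105183/32768.
Numerically: E[X] ≈ 3.209930.

E[X] = C(32,7)·2^(1−C(7,2)) = 105183/32768 ≈ 3.209930.


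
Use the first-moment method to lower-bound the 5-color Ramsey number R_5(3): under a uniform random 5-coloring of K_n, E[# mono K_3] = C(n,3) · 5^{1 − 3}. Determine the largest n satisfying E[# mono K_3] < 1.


We need C(n, 3) · 5^{1 − 3} < 1, i.e. C(n, 3) < 5^{3 − 1} = 25.
Check values of n near the boundary:
  n = 3: C(3, 3) = 1; 1 < 25? YES
  n = 4: C(4, 3) = 4; 4 < 25? YES
  n = 5: C(5, 3) = 10; 10 < 25? YES
  n = 6: C(6, 3) = 20; 20 < 25? YES
  n = 7: C(7, 3) = 35; 35 < 25? NO
The largest n with C(n, 3) < 25 is n = 6 (where E[X] = 4/5 ≈ 0.8000000). Hence R_5(3) > 6, i.e. R_5(3) ≥ 7.

Largest n = 6; hence R_5(3) > 6.


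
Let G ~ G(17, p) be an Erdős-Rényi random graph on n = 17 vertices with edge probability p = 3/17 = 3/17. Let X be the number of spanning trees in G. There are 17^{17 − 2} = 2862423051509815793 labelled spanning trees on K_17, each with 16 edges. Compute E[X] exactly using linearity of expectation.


K_17 has 17^{17 − 2} = 2862423051509815793 labelled spanning trees.
For each such spanning tree H, let X_H = 1 if all 16 edges of H are present in G. Then P[X_H = 1] = p^{16} = (3/17)^{16} = 43046721/48661191875666868481.
By linearity: E[X] = Σ_H E[X_H] = 2862423051509815793 · p^{16} = 2862423051509815793 · 43046721/48661191875666868481 = 43046721/17.
Numerically: E[X] ≈ 2.5322e+06.

E[X] = 2862423051509815793 · (3/17)^{16} = 43046721/17 ≈ 2.5322e+06.


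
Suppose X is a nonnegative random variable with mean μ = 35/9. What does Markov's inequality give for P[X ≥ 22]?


μ = E[X] = 35/9, a = 22.
Markov: P[X ≥ 22] ≤ μ/a = (35/9)/22 = 35/198.
Numerically: ≈ 0.177.
(Since a = 22 > μ = 3.889, the bound 35/198 is < 1 and informative.)

P[X ≥ 22] ≤ 35/198 ≈ 0.177.


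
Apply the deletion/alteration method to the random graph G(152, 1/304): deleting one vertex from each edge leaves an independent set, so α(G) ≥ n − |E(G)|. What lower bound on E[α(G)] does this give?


E[|E(G)|] = C(152, 2)·p = 11476 · (1/304) = 151/4.
E[α(G)] ≥ n − E[|E(G)|] = 152 − 151/4 = 457/4.
Numerically: ≈ 114.25000.
(This is only a lower bound; the true E[α(G)] may be larger.)

E[α(G)] ≥ 457/4 ≈ 114.25000.


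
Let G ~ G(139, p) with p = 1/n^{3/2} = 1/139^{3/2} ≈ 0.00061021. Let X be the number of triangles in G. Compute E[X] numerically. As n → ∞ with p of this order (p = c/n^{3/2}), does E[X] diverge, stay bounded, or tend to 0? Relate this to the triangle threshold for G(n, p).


Number of potential triangles: C(139, 3) = 437989.
Each occurs with probability p³ ≈ (0.00061021)³ ≈ 2.2721312e-10.
By linearity: E[X] = C(139, 3)·p³ ≈ 437989 · 2.2721312e-10 ≈ 0.00010.
Since α = 3/2 > 1, p = c/n^{3/2} = o(1/n) is below the triangle threshold p ~ 1/n. Asymptotically E[X] ~ (c³/6)·n^{3(1−α)} = (1³/6)·n^{-1.5} → 0, so by Markov's inequality G has no triangles w.h.p.

E[X] ≈ 0.00010; in regime p = Θ(1/n^{3/2}) E[X] tends to 0 (below the triangle threshold p ~ 1/n).


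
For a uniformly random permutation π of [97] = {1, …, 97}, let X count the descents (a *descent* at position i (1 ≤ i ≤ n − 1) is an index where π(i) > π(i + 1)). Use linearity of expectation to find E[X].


Write X = Σ X_I over i = 1, …, 96, with X_I the indicator of one descent.
There are 96 indicators.
For each fixed i, the pair (π(i), π(i+1)) is a uniformly random ordered pair of distinct values from {1, …, 97}; by symmetry P[π(i) > π(i+1)] = 1/2.
By linearity: E[X] = 96 · (1/2) = (97 − 1) · (1/2) = 48 ≈ 48.000000.

E[X] = 48 = 48.000000.


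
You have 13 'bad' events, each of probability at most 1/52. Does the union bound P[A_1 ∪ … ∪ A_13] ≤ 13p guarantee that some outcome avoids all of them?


Union bound: P[∪_{i=1}^{13} A_i] ≤ Σ_i P[A_i] ≤ 13·p = 13·(1/52) = 1/4.
Numerically: 1/4 ≈ 0.25000.
Is 1/4 < 1? YES.
Since P[∪ A_i] ≤ 1/4 < 1, the complement has P[∩ A_i^c] ≥ 1 − 1/4 = 3/4 > 0, so some outcome avoids every A_i.

13·p = 1/4 ≈ 0.25000; existence CERTIFIED by the union bound.


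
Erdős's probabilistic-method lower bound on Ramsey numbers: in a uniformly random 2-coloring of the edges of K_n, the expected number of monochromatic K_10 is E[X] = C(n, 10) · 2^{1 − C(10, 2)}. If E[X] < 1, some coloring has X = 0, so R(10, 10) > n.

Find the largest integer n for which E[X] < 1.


We need C(n, 10) · 2^{1 − 45} < 1, i.e. C(n, 10) < 2^{45 − 1} = 17592186044416.
Check values of n near the boundary:
  n = 99: C(99, 10) = 15579278510796; 15579278510796 < 17592186044416? YES
  n = 100: C(100, 10) = 17310309456440; 17310309456440 < 17592186044416? YES
  n = 101: C(101, 10) = 19212541264840; 19212541264840 < 17592186044416? NO
  n = 102: C(102, 10) = 21300860967540; 21300860967540 < 17592186044416? NO
  n = 103: C(103, 10) = 23591276125340; 23591276125340 < 17592186044416? NO
The largest n with C(n, 10) < 17592186044416 is n = 100 (where E[X] = 2163788682055/2199023255552 ≈ 0.9840). Hence R(10, 10) > 100, i.e. R(10, 10) ≥ 101.

Largest n = 100; hence R(10, 10) > 100.


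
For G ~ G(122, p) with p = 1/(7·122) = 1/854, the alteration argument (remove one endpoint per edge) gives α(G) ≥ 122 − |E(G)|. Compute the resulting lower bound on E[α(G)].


E[|E(G)|] = C(122, 2)·p = 7381 · (1/854) = 121/14.
E[α(G)] ≥ n − E[|E(G)|] = 122 − 121/14 = 1587/14.
Numerically: ≈ 113.357.
(This is only a lower bound; the true E[α(G)] may be larger.)

E[α(G)] ≥ 1587/14 ≈ 113.357.


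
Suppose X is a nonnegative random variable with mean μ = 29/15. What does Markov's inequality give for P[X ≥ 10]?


μ = E[X] = 29/15, a = 10.
Markov: P[X ≥ 10] ≤ μ/a = (29/15)/10 = 29/150.
Numerically: ≈ 0.1933.
(Since a = 10 > μ = 1.9333, the bound 29/150 is < 1 and informative.)

P[X ≥ 10] ≤ 29/150 ≈ 0.1933.


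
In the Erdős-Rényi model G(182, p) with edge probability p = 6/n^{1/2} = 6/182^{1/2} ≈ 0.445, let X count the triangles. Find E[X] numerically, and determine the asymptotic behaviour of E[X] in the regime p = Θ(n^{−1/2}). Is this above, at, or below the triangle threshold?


Number of potential triangles: C(182, 3) = 988260.
Each occurs with probability p³ ≈ (0.445)³ ≈ 8.79724e-02.
By linearity: E[X] = C(182, 3)·p³ ≈ 988260 · 8.79724e-02 ≈ 86939.650.
Since α = 1/2 < 1, p = c/n^{1/2} ≫ 1/n is above the triangle threshold p ~ 1/n. Asymptotically E[X] ~ (c³/6)·n^{3(1−α)} = (6³/6)·n^{1.5} → ∞; triangles are abundant w.h.p.

E[X] ≈ 86939.650; in regime p = Θ(1/n^{1/2}) E[X] diverges (above the triangle threshold p ~ 1/n).


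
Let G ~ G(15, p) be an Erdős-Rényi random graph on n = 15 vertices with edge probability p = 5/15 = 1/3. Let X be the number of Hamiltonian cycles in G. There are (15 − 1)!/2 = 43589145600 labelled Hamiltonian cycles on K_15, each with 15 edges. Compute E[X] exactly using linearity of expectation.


K_15 has (15 − 1)!/2 = 43589145600 labelled Hamiltonian cycles.
For each such Hamiltonian cycle H, let X_H = 1 if all 15 edges of H are present in G. Then P[X_H = 1] = p^{15} = (1/3)^{15} = 1/14348907.
By linearity of expectation: E[X] = Σ_H E[X_H] = 43589145600 · p^{15} = 43589145600 · 1/14348907 = 179379200/59049.
Numerically: E[X] ≈ 3037.8.

E[X] = 43589145600 · (1/3)^{15} = 179379200/59049 ≈ 3037.8.


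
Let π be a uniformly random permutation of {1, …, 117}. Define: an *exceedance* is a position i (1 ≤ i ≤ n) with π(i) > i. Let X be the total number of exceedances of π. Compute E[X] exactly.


Write X = Σ_{i=1}^{117} X_i, where X_i = 1_{π(i) > i}.
For each fixed i, π(i) is uniform over {1, …, 117} (marginal of a uniform permutation), so P[π(i) > i] = (n − i)/n. Summing: Σ_{i=1}^{117} (n − i)/n = (0 + 1 + … + 116)/117 = 117(117 − 1)/(2·117) = (117 − 1)/2.
Hence E[X] = Σ_{i=1}^{117} (117 − i)/117 = 58 ≈ 58.000.

E[X] = 58 = 58.000.


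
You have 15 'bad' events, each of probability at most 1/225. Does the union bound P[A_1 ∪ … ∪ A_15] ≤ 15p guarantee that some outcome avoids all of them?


Union bound: P[∪_{i=1}^{15} A_i] ≤ Σ_i P[A_i] ≤ 15·p = 15·(1/225) = 1/15.
Numerically: 1/15 ≈ 0.0667.
Is 1/15 < 1? YES.
Since P[∪ A_i] ≤ 1/15 < 1, the complement has P[∩ A_i^c] ≥ 1 − 1/15 = 14/15 > 0, so some outcome avoids every A_i.

15·p = 1/15 ≈ 0.0667; existence CERTIFIED by the union bound.


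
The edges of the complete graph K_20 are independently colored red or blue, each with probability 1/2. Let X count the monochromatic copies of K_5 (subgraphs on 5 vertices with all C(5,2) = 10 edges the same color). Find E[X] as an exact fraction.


Let X = Σ_S X_S over the C(20, 5) = 15504 subsets S of size 5, where X_S = 1 if the K_5 on S is monochromatic.
For a fixed S, the K_5 on S has C(5, 2) = 10 edges. P[all 10 edges red] = (1/2)^10, and likewise for blue, so P[monochromatic] = 2·(1/2)^10 = 2^{1 − 10} = 1/512.
By linearity: E[X] = C(20, 5) · 2^{1 − 10} = 15504 · 1/512 = 969/32.
Numerically: E[X] ≈ 30.2812.

E[X] = C(20,5)·2^(1−C(5,2)) = 969/32 ≈ 30.2812.


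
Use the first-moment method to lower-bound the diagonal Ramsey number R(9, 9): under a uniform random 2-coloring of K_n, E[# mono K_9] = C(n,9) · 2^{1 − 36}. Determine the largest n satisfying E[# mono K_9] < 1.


We need C(n, 9) · 2^{1 − 36} < 1, i.e. C(n, 9) < 2^{36 − 1} = 34359738368.
Check values of n near the boundary:
  n = 61: C(61, 9) = 17341763505; 17341763505 < 34359738368? YES
  n = 62: C(62, 9) = 20286591270; 20286591270 < 34359738368? YES
  n = 63: C(63, 9) = 23667689815; 23667689815 < 34359738368? YES
  n = 64: C(64, 9) = 27540584512; 27540584512 < 34359738368? YES
  n = 65: C(65, 9) = 31966749880; 31966749880 < 34359738368? YES
  n = 66: C(66, 9) = 37014131440; 37014131440 < 34359738368? NO
  n = 67: C(67, 9) = 42757703560; 42757703560 < 34359738368? NO
  n = 68: C(68, 9) = 49280065120; 49280065120 < 34359738368? NO
The largest n with C(n, 9) < 34359738368 is n = 65 (where E[X] = 3995843735/4294967296 ≈ 0.9303549). Hence R(9, 9) > 65, i.e. R(9, 9) ≥ 66.

Largest n = 65; hence R(9, 9) > 65.


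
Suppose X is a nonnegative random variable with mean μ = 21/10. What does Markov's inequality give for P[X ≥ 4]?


μ = E[X] = 21/10, a = 4.
Markov: P[X ≥ 4] ≤ μ/a = (21/10)/4 = 21/40.
Numerically: ≈ 0.5250.
(Since a = 4 > μ = 2.1000, the bound 21/40 is < 1 and informative.)

P[X ≥ 4] ≤ 21/40 ≈ 0.5250.


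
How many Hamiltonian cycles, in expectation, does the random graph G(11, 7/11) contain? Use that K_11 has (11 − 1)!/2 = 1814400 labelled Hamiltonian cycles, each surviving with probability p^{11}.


K_11 has (11 − 1)!/2 = 1814400 labelled Hamiltonian cycles.
For each such Hamiltonian cycle H, let X_H = 1 if all 11 edges of H are present in G. Then P[X_H = 1] = p^{11} = (7/11)^{11} = 1977326743/285311670611.
By linearity: E[X] = Σ_H E[X_H] = 1814400 · p^{11} = 1814400 · 1977326743/285311670611 = 3587661642499200/285311670611.
Numerically: E[X] ≈ 12575.

E[X] = 1814400 · (7/11)^{11} = 3587661642499200/285311670611 ≈ 12575.


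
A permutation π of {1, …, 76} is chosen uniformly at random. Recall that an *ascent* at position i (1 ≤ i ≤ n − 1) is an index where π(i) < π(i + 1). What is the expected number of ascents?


Write X = Σ X_I over i = 1, …, 75, with X_I the indicator of one ascent.
There are 75 indicators.
For each fixed i, the pair (π(i), π(i+1)) is a uniformly random ordered pair of distinct values from {1, …, 76}; by symmetry P[π(i) < π(i+1)] = 1/2.
By linearity: E[X] = 75 · (1/2) = (76 − 1) · (1/2) = 75/2 ≈ 37.500.

E[X] = 75/2 = 37.500.


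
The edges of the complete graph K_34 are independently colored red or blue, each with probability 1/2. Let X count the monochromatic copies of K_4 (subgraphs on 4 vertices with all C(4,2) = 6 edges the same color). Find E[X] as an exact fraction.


Let X = Σ_S X_S over the C(34, 4) = 46376 subsets S of size 4, where X_S = 1 if the K_4 on S is monochromatic.
For a fixed S, the K_4 on S has C(4, 2) = 6 edges. P[all 6 edges red] = (1/2)^6, and likewise for blue, so P[monochromatic] = 2·(1/2)^6 = 2^{1 − 6} = 1/32.
By linearity: E[X] = C(34, 4) · 2^{1 − 6} = 46376 · 1/32 = 5797/4.
Numerically: E[X] ≈ 1449.250.

E[X] = C(34,4)·2^(1−C(4,2)) = 5797/4 ≈ 1449.250.


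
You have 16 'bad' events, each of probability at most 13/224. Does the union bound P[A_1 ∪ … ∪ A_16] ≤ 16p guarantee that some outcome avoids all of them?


Union bound: P[∪_{i=1}^{16} A_i] ≤ Σ_i P[A_i] ≤ 16·p = 16·(13/224) = 13/14.
Numerically: 13/14 ≈ 0.92857.
Is 13/14 < 1? YES.
Since P[∪ A_i] ≤ 13/14 < 1, the complement has P[∩ A_i^c] ≥ 1 − 13/14 = 1/14 > 0, so some outcome avoids every A_i.

16·p = 13/14 ≈ 0.92857; existence CERTIFIED by the union bound.


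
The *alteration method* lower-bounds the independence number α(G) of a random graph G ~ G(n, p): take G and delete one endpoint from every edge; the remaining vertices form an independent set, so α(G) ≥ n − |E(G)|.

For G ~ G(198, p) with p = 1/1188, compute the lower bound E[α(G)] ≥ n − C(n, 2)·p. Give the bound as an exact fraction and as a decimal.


E[|E(G)|] = C(198, 2)·p = 19503 · (1/1188) = 197/12.
E[α(G)] ≥ n − E[|E(G)|] = 198 − 197/12 = 2179/12.
Numerically: ≈ 181.583.
(This is only a lower bound; the true E[α(G)] may be larger.)

E[α(G)] ≥ 2179/12 ≈ 181.583.


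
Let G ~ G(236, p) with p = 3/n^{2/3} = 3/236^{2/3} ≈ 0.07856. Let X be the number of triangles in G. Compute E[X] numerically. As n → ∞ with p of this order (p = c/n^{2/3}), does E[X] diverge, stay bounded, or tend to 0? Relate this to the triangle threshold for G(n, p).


Number of potential triangles: C(236, 3) = 2162940.
Each occurs with probability p³ ≈ (0.07856)³ ≈ 4.847745e-04.
By linearity: E[X] = C(236, 3)·p³ ≈ 2162940 · 4.847745e-04 ≈ 1048.5381.
Since α = 2/3 < 1, p = c/n^{2/3} ≫ 1/n is above the triangle threshold p ~ 1/n. Asymptotically E[X] ~ (c³/6)·n^{3(1−α)} = (3³/6)·n^{1} → ∞; triangles are abundant w.h.p.

E[X] ≈ 1048.5381; in regime p = Θ(1/n^{2/3}) E[X] diverges (above the triangle threshold p ~ 1/n).


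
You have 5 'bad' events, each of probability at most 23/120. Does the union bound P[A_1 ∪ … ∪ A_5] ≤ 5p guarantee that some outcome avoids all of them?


Union bound: P[∪_{i=1}^{5} A_i] ≤ Σ_i P[A_i] ≤ 5·p = 5·(23/120) = 23/24.
Numerically: 23/24 ≈ 0.95833.
Is 23/24 < 1? YES.
Since P[∪ A_i] ≤ 23/24 < 1, the complement has P[∩ A_i^c] ≥ 1 − 23/24 = 1/24 > 0, so some outcome avoids every A_i.

5·p = 23/24 ≈ 0.95833; existence CERTIFIED by the union bound.


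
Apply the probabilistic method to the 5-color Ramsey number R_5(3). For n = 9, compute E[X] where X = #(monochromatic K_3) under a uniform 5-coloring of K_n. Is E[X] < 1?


E[X] = C(9, 3) · 5^{1 − 3} = 84 · 5^{−2} = 84/25.
As a reduced fraction: E[X] = 84/25 ≈ 3.3600000.
Is E[X] < 1? NO.
Since E[X] ≥ 1, the first-moment bound is inconclusive at n = 9; it does NOT by itself certify R_5(3) > 9.

E[X] = 84/25 ≈ 3.3600000; E[X] ≥ 1; first-moment method inconclusive here.


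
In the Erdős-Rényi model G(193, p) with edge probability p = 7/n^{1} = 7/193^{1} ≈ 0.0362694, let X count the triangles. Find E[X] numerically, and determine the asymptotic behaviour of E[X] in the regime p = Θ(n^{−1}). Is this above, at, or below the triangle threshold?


Number of potential triangles: C(193, 3) = 1179616.
Each occurs with probability p³ ≈ (0.0362694)³ ≈ 4.77114036e-05.
By linearity: E[X] = C(193, 3)·p³ ≈ 1179616 · 4.77114036e-05 ≈ 56.281135.
Here α = 1, so p = 7/n is exactly at the triangle threshold p ~ 1/n. Asymptotically E[X] → c³/6 = 7³/6 = 343/6 ≈ 57.166667, a bounded constant. In this regime the triangle count is asymptotically Poisson(c³/6).

E[X] ≈ 56.281135; in regime p = Θ(1/n^{1}) E[X] stays bounded (at the triangle threshold p ~ 1/n).


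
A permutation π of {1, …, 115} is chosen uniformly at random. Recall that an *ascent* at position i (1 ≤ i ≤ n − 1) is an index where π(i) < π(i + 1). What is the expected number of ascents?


Write X = Σ X_I over i = 1, …, 114, with X_I the indicator of one ascent.
There are 114 indicators.
For each fixed i, the pair (π(i), π(i+1)) is a uniformly random ordered pair of distinct values from {1, …, 115}; by symmetry P[π(i) < π(i+1)] = 1/2.
By linearity: E[X] = 114 · (1/2) = (115 − 1) · (1/2) = 57 ≈ 57.00000.

E[X] = 57 = 57.00000.


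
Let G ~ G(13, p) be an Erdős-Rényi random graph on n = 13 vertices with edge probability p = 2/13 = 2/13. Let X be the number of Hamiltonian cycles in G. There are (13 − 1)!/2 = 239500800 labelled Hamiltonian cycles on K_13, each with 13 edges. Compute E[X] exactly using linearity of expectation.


K_13 has (13 − 1)!/2 = 239500800 labelled Hamiltonian cycles.
For each such Hamiltonian cycle H, let X_H = 1 if all 13 edges of H are present in G. Then P[X_H = 1] = p^{13} = (2/13)^{13} = 8192/302875106592253.
Summing the indicators: E[X] = Σ_H E[X_H] = 239500800 · p^{13} = 239500800 · 8192/302875106592253 = 1961990553600/302875106592253.
Numerically: E[X] ≈ 0.00648.

E[X] = 239500800 · (2/13)^{13} = 1961990553600/302875106592253 ≈ 0.00648.


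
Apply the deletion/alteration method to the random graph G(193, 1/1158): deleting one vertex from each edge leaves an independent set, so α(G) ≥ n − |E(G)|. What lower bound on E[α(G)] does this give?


E[|E(G)|] = C(193, 2)·p = 18528 · (1/1158) = 16.
E[α(G)] ≥ n − E[|E(G)|] = 193 − 16 = 177.
Numerically: ≈ 177.000000.
(This is only a lower bound; the true E[α(G)] may be larger.)

E[α(G)] ≥ 177 ≈ 177.000000.


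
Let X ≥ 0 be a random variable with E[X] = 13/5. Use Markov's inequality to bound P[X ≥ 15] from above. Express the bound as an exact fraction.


μ = E[X] = 13/5, a = 15.
Markov: P[X ≥ 15] ≤ μ/a = (13/5)/15 = 13/75.
Numerically: ≈ 0.1733.
(Since a = 15 > μ = 2.6000, the bound 13/75 is < 1 and informative.)

P[X ≥ 15] ≤ 13/75 ≈ 0.1733.


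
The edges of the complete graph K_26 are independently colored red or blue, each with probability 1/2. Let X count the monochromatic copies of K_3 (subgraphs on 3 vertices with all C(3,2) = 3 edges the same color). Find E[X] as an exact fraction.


Let X = Σ_S X_S over the C(26, 3) = 2600 subsets S of size 3, where X_S = 1 if the K_3 on S is monochromatic.
For a fixed S, the K_3 on S has C(3, 2) = 3 edges. P[all 3 edges red] = (1/2)^3, and likewise for blue, so P[monochromatic] = 2·(1/2)^3 = 2^{1 − 3} = 1/4.
By linearity: E[X] = C(26, 3) · 2^{1 − 3} = 2600 · 1/4 = 650.
Numerically: E[X] ≈ 650.0000.

E[X] = C(26,3)·2^(1−C(3,2)) = 650 ≈ 650.0000.


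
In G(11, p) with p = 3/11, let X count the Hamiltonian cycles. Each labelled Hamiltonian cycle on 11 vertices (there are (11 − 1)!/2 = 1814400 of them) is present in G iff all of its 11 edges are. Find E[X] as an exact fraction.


K_11 has (11 − 1)!/2 = 1814400 labelled Hamiltonian cycles.
For each such Hamiltonian cycle H, let X_H = 1 if all 11 edges of H are present in G. Then P[X_H = 1] = p^{11} = (3/11)^{11} = 177147/285311670611.
By linearity of expectation: E[X] = Σ_H E[X_H] = 1814400 · p^{11} = 1814400 · 177147/285311670611 = 321415516800/285311670611.
Numerically: E[X] ≈ 1.1265.

E[X] = 1814400 · (3/11)^{11} = 321415516800/285311670611 ≈ 1.1265.


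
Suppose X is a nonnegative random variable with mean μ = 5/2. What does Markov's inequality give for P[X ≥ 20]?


μ = E[X] = 5/2, a = 20.
Markov: P[X ≥ 20] ≤ μ/a = (5/2)/20 = 1/8.
Numerically: ≈ 0.125.
(Since a = 20 > μ = 2.500, the bound 1/8 is < 1 and informative.)

P[X ≥ 20] ≤ 1/8 ≈ 0.125.


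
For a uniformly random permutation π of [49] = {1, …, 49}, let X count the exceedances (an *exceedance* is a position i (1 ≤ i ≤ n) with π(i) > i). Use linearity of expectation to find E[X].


Write X = Σ_{i=1}^{49} X_i, where X_i = 1_{π(i) > i}.
For each fixed i, π(i) is uniform over {1, …, 49} (marginal of a uniform permutation), so P[π(i) > i] = (n − i)/n. Summing: Σ_{i=1}^{49} (n − i)/n = (0 + 1 + … + 48)/49 = 49(49 − 1)/(2·49) = (49 − 1)/2.
Hence E[X] = Σ_{i=1}^{49} (49 − i)/49 = 24 ≈ 24.0000.

E[X] = 24 = 24.0000.


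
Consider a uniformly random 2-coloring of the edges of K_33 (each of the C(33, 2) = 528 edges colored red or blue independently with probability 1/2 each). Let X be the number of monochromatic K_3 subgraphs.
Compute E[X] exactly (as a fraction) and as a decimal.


Let X = Σ_S X_S over the C(33, 3) = 5456 subsets S of size 3, where X_S = 1 if the K_3 on S is monochromatic.
For a fixed S, the K_3 on S has C(3, 2) = 3 edges. P[all 3 edges red] = (1/2)^3, and likewise for blue, so P[monochromatic] = 2·(1/2)^3 = 2^{1 − 3} = 1/4.
Summing: E[X] = C(33, 3) · 2^{1 − 3} = 5456 · 1/4 = 1364.
Numerically: E[X] ≈ 1364.00000.

E[X] = C(33,3)·2^(1−C(3,2)) = 1364 ≈ 1364.00000.


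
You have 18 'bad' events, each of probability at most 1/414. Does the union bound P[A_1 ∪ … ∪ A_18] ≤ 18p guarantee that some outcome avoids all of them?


Union bound: P[∪_{i=1}^{18} A_i] ≤ Σ_i P[A_i] ≤ 18·p = 18·(1/414) = 1/23.
Numerically: 1/23 ≈ 0.0435.
Is 1/23 < 1? YES.
Since P[∪ A_i] ≤ 1/23 < 1, the complement has P[∩ A_i^c] ≥ 1 − 1/23 = 22/23 > 0, so some outcome avoids every A_i.

18·p = 1/23 ≈ 0.0435; existence CERTIFIED by the union bound.


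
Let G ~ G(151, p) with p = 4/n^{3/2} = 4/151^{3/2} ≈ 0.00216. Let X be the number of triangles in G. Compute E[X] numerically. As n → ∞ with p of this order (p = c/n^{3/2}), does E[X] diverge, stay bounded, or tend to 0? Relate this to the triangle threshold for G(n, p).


Number of potential triangles: C(151, 3) = 562475.
Each occurs with probability p³ ≈ (0.00216)³ ≈ 1.00181e-08.
By linearity: E[X] = C(151, 3)·p³ ≈ 562475 · 1.00181e-08 ≈ 0.006.
Since α = 3/2 > 1, p = c/n^{3/2} = o(1/n) is below the triangle threshold p ~ 1/n. Asymptotically E[X] ~ (c³/6)·n^{3(1−α)} = (4³/6)·n^{-1.5} → 0, so by Markov's inequality G has no triangles w.h.p.

E[X] ≈ 0.006; in regime p = Θ(1/n^{3/2}) E[X] tends to 0 (below the triangle threshold p ~ 1/n).
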